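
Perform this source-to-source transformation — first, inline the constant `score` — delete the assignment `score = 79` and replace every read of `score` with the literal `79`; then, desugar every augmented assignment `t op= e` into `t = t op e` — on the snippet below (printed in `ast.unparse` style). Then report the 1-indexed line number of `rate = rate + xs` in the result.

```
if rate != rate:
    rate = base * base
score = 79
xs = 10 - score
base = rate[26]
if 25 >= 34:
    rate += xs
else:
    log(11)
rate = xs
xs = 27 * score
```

Transformed code:
if rate != rate:
    rate = base * base
xs = 10 - 79
base = rate[26]
if 25 >= 34:
    rate = rate + xs
else:
    log(11)
rate = xs
xs = 27 * 79

6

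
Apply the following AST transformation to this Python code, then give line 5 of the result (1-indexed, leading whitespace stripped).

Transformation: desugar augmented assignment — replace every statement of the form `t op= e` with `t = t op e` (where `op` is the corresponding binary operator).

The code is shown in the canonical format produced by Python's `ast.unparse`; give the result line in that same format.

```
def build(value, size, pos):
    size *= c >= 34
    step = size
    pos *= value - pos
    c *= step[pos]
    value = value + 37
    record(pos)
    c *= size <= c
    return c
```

c = c * step[pos]

Transformed code:
def build(value, size, pos):
    size = size * (c >= 34)
    step = size
    pos = pos * (value - pos)
    c = c * step[pos]
    value = value + 37
    record(pos)
    c = c * (size <= c)
    return c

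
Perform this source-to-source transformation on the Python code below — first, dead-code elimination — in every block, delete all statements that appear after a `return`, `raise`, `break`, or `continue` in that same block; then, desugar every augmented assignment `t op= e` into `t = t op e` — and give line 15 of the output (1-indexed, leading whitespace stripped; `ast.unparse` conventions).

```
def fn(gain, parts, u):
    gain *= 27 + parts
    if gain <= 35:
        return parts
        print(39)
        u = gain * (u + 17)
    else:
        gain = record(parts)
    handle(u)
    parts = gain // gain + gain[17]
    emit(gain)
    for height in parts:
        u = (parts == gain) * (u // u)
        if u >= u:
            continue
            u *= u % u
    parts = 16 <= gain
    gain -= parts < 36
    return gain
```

Transformed code:
def fn(gain, parts, u):
    gain = gain * (27 + parts)
    if gain <= 35:
        return parts
    else:
        gain = record(parts)
    handle(u)
    parts = gain // gain + gain[17]
    emit(gain)
    for height in parts:
        u = (parts == gain) * (u // u)
        if u >= u:
            continue
    parts = 16 <= gain
    gain = gain - (parts < 36)
    return gain

gain = gain - (parts < 36)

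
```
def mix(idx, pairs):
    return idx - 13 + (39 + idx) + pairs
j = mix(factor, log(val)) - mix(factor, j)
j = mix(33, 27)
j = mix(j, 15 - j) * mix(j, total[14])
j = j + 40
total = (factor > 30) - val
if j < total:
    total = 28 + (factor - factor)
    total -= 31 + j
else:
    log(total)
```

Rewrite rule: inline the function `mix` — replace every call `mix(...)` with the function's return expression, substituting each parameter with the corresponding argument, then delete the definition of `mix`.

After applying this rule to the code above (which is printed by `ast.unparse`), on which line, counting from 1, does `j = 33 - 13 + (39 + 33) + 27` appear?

Transformed code:
j = factor - 13 + (39 + factor) + log(val) - (factor - 13 + (39 + factor) + j)
j = 33 - 13 + (39 + 33) + 27
j = (j - 13 + (39 + j) + (15 - j)) * (j - 13 + (39 + j) + total[14])
j = j + 40
total = (factor > 30) - val
if j < total:
    total = 28 + (factor - factor)
    total -= 31 + j
else:
    log(total)

2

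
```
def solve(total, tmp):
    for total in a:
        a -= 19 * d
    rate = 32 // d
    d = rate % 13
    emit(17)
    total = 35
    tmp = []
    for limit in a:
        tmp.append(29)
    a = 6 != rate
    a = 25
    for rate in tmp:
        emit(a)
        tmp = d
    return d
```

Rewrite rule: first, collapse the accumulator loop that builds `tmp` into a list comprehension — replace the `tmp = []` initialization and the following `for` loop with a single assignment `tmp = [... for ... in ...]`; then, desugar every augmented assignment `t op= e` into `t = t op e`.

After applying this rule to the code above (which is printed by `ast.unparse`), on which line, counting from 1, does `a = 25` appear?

10

Transformed code:
def solve(total, tmp):
    for total in a:
        a = a - 19 * d
    rate = 32 // d
    d = rate % 13
    emit(17)
    total = 35
    tmp = [29 for limit in a]
    a = 6 != rate
    a = 25
    for rate in tmp:
        emit(a)
        tmp = d
    return d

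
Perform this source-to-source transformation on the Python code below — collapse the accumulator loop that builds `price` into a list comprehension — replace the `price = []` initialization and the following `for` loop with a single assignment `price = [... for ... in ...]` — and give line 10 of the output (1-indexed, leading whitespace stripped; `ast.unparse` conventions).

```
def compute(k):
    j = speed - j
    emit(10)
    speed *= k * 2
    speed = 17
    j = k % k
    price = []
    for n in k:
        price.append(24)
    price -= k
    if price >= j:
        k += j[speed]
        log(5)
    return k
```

k += j[speed]

Transformed code:
def compute(k):
    j = speed - j
    emit(10)
    speed *= k * 2
    speed = 17
    j = k % k
    price = [24 for n in k]
    price -= k
    if price >= j:
        k += j[speed]
        log(5)
    return k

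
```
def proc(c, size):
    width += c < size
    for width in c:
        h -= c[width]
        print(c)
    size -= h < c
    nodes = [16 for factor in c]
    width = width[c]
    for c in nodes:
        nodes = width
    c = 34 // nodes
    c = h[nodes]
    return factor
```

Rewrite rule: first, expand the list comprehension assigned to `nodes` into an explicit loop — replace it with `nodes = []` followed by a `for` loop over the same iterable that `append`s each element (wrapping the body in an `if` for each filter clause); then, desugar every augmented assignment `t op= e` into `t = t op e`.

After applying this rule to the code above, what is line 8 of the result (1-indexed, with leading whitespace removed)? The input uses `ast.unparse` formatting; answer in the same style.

Transformed code:
def proc(c, size):
    width = width + (c < size)
    for width in c:
        h = h - c[width]
        print(c)
    size = size - (h < c)
    nodes = []
    for factor in c:
        nodes.append(16)
    width = width[c]
    for c in nodes:
        nodes = width
    c = 34 // nodes
    c = h[nodes]
    return factor

for factor in c:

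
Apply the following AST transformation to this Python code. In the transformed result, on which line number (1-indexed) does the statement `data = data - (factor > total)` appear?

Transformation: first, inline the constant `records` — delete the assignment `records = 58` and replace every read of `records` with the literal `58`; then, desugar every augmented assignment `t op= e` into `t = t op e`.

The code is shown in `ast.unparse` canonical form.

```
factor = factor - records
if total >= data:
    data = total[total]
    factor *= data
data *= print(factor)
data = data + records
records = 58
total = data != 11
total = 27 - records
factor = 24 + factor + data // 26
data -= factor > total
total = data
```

Transformed code:
factor = factor - 58
if total >= data:
    data = total[total]
    factor = factor * data
data = data * print(factor)
data = data + 58
total = data != 11
total = 27 - 58
factor = 24 + factor + data // 26
data = data - (factor > total)
total = data

10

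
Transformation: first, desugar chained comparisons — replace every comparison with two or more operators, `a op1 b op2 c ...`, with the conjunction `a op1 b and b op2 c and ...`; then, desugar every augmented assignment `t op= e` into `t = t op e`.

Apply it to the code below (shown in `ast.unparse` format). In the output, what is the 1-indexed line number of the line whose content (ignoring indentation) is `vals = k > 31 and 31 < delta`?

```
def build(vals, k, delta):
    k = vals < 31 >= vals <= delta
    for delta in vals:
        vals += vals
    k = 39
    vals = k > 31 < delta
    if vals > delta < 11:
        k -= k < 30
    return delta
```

Transformed code:
def build(vals, k, delta):
    k = vals < 31 and 31 >= vals and (vals <= delta)
    for delta in vals:
        vals = vals + vals
    k = 39
    vals = k > 31 and 31 < delta
    if vals > delta and delta < 11:
        k = k - (k < 30)
    return delta

6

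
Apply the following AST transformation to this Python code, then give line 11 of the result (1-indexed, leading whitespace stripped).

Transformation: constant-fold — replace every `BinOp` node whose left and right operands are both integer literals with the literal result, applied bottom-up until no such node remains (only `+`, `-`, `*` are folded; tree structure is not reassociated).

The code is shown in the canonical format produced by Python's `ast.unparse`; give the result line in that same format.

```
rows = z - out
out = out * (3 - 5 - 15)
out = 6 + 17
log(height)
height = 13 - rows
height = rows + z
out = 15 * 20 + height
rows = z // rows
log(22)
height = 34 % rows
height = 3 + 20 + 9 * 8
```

Transformed code:
rows = z - out
out = out * -17
out = 23
log(height)
height = 13 - rows
height = rows + z
out = 300 + height
rows = z // rows
log(22)
height = 34 % rows
height = 95

height = 95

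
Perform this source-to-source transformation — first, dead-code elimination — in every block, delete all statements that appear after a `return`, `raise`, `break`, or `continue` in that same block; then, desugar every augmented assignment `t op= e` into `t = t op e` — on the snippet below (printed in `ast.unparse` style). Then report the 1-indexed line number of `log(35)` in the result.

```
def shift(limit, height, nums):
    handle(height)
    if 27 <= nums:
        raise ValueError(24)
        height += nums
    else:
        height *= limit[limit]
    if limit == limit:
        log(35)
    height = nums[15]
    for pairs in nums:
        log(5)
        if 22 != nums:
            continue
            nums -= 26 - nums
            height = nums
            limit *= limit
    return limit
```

8

Transformed code:
def shift(limit, height, nums):
    handle(height)
    if 27 <= nums:
        raise ValueError(24)
    else:
        height = height * limit[limit]
    if limit == limit:
        log(35)
    height = nums[15]
    for pairs in nums:
        log(5)
        if 22 != nums:
            continue
    return limit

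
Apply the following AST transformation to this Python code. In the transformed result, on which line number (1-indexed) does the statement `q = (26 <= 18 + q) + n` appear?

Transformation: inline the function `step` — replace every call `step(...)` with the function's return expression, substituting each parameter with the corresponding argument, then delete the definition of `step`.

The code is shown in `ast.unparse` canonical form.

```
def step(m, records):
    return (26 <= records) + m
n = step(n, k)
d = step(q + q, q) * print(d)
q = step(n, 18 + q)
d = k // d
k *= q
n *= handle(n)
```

Transformed code:
n = (26 <= k) + n
d = ((26 <= q) + (q + q)) * print(d)
q = (26 <= 18 + q) + n
d = k // d
k *= q
n *= handle(n)

3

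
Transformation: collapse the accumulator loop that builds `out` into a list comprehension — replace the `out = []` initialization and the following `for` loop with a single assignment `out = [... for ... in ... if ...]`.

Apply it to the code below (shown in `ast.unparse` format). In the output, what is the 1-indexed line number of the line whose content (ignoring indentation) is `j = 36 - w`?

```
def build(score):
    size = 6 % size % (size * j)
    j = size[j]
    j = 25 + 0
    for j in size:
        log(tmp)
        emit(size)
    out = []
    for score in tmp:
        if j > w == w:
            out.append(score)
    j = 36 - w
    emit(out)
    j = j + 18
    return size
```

9

Transformed code:
def build(score):
    size = 6 % size % (size * j)
    j = size[j]
    j = 25 + 0
    for j in size:
        log(tmp)
        emit(size)
    out = [score for score in tmp if j > w == w]
    j = 36 - w
    emit(out)
    j = j + 18
    return size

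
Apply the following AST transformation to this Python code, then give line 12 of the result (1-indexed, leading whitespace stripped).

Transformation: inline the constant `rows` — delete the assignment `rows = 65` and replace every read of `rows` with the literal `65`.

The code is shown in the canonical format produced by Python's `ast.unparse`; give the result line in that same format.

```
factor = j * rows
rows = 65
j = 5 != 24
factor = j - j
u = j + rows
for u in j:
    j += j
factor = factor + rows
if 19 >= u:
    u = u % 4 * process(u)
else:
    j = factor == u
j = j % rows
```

Transformed code:
factor = j * 65
j = 5 != 24
factor = j - j
u = j + 65
for u in j:
    j += j
factor = factor + 65
if 19 >= u:
    u = u % 4 * process(u)
else:
    j = factor == u
j = j % 65

j = j % 65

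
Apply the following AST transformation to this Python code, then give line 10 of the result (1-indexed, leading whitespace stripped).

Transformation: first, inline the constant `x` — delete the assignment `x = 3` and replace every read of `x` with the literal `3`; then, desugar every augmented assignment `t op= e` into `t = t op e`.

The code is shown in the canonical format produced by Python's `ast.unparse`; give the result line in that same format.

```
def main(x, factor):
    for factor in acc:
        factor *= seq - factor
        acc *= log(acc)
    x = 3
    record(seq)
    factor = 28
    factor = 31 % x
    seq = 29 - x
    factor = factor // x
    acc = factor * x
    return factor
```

Transformed code:
def main(x, factor):
    for factor in acc:
        factor = factor * (seq - factor)
        acc = acc * log(acc)
    record(seq)
    factor = 28
    factor = 31 % 3
    seq = 29 - 3
    factor = factor // 3
    acc = factor * 3
    return factor

acc = factor * 3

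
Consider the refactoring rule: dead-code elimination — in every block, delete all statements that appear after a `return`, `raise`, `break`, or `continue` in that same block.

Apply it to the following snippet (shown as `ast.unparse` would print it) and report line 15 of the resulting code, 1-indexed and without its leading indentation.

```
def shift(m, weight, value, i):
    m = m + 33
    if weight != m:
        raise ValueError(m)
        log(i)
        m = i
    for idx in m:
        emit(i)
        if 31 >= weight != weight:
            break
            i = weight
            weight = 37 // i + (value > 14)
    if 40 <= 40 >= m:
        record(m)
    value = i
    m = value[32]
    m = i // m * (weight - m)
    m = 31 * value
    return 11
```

return 11

Transformed code:
def shift(m, weight, value, i):
    m = m + 33
    if weight != m:
        raise ValueError(m)
    for idx in m:
        emit(i)
        if 31 >= weight != weight:
            break
    if 40 <= 40 >= m:
        record(m)
    value = i
    m = value[32]
    m = i // m * (weight - m)
    m = 31 * value
    return 11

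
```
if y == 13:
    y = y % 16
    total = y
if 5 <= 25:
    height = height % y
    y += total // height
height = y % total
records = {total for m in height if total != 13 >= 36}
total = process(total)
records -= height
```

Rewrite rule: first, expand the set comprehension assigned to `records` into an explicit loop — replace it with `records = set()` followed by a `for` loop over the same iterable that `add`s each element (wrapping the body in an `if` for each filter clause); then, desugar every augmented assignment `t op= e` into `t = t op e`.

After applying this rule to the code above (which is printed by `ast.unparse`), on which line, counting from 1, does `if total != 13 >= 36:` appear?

10

Transformed code:
if y == 13:
    y = y % 16
    total = y
if 5 <= 25:
    height = height % y
    y = y + total // height
height = y % total
records = set()
for m in height:
    if total != 13 >= 36:
        records.add(total)
total = process(total)
records = records - height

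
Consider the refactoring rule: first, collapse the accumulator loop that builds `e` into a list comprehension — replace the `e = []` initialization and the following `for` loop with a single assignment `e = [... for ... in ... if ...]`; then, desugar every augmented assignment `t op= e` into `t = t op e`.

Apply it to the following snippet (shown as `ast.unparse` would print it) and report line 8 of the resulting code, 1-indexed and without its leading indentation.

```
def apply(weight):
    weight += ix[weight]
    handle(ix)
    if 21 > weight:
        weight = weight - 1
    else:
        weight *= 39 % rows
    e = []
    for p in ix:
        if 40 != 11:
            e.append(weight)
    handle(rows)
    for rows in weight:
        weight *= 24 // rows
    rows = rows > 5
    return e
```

e = [weight for p in ix if 40 != 11]

Transformed code:
def apply(weight):
    weight = weight + ix[weight]
    handle(ix)
    if 21 > weight:
        weight = weight - 1
    else:
        weight = weight * (39 % rows)
    e = [weight for p in ix if 40 != 11]
    handle(rows)
    for rows in weight:
        weight = weight * (24 // rows)
    rows = rows > 5
    return e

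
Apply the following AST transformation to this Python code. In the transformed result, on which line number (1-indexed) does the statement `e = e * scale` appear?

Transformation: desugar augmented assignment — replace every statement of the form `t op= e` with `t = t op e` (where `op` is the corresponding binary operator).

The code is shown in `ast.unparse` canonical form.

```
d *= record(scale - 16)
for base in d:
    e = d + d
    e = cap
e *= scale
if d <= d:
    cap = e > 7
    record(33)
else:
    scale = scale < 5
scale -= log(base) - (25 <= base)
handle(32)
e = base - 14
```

5

Transformed code:
d = d * record(scale - 16)
for base in d:
    e = d + d
    e = cap
e = e * scale
if d <= d:
    cap = e > 7
    record(33)
else:
    scale = scale < 5
scale = scale - (log(base) - (25 <= base))
handle(32)
e = base - 14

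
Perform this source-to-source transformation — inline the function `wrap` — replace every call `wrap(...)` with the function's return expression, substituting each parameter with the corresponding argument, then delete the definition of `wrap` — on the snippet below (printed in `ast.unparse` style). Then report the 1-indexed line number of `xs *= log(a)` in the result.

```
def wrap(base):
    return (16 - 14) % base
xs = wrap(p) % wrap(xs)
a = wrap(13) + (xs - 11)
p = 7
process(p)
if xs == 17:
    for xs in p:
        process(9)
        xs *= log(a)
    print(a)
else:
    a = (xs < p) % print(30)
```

8

Transformed code:
xs = (16 - 14) % p % ((16 - 14) % xs)
a = (16 - 14) % 13 + (xs - 11)
p = 7
process(p)
if xs == 17:
    for xs in p:
        process(9)
        xs *= log(a)
    print(a)
else:
    a = (xs < p) % print(30)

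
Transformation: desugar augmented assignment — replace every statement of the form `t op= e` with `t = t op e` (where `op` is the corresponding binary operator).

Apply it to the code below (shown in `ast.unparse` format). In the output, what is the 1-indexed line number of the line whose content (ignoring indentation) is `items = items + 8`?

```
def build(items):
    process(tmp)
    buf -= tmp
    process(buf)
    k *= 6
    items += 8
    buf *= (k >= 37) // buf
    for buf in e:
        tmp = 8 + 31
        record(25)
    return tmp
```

Transformed code:
def build(items):
    process(tmp)
    buf = buf - tmp
    process(buf)
    k = k * 6
    items = items + 8
    buf = buf * ((k >= 37) // buf)
    for buf in e:
        tmp = 8 + 31
        record(25)
    return tmp

6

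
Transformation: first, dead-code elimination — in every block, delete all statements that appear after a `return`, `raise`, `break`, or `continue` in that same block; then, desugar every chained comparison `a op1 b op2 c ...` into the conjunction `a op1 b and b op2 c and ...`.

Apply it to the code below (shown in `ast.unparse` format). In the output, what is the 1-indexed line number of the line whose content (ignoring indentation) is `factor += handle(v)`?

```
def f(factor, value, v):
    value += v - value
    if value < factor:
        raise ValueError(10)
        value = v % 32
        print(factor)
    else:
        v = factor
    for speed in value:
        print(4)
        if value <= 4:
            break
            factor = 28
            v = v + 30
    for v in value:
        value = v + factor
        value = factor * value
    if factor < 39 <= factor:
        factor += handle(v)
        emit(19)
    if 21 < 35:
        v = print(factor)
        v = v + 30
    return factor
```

Transformed code:
def f(factor, value, v):
    value += v - value
    if value < factor:
        raise ValueError(10)
    else:
        v = factor
    for speed in value:
        print(4)
        if value <= 4:
            break
    for v in value:
        value = v + factor
        value = factor * value
    if factor < 39 and 39 <= factor:
        factor += handle(v)
        emit(19)
    if 21 < 35:
        v = print(factor)
        v = v + 30
    return factor

15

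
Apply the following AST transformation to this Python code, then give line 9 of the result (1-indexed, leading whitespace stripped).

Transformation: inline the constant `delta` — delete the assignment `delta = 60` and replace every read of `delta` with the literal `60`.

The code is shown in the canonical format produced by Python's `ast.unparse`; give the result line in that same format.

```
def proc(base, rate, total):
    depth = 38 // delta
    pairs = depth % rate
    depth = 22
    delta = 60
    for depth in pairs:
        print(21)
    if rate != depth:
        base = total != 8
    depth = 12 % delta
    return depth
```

depth = 12 % 60

Transformed code:
def proc(base, rate, total):
    depth = 38 // 60
    pairs = depth % rate
    depth = 22
    for depth in pairs:
        print(21)
    if rate != depth:
        base = total != 8
    depth = 12 % 60
    return depth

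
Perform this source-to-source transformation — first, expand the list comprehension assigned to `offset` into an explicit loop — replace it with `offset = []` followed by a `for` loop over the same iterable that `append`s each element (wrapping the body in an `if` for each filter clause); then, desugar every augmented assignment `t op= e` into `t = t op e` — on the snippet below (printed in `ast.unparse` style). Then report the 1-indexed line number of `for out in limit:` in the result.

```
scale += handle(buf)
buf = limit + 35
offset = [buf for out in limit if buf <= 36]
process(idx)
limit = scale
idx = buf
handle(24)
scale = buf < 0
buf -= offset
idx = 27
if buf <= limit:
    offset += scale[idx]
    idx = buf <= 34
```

4

Transformed code:
scale = scale + handle(buf)
buf = limit + 35
offset = []
for out in limit:
    if buf <= 36:
        offset.append(buf)
process(idx)
limit = scale
idx = buf
handle(24)
scale = buf < 0
buf = buf - offset
idx = 27
if buf <= limit:
    offset = offset + scale[idx]
    idx = buf <= 34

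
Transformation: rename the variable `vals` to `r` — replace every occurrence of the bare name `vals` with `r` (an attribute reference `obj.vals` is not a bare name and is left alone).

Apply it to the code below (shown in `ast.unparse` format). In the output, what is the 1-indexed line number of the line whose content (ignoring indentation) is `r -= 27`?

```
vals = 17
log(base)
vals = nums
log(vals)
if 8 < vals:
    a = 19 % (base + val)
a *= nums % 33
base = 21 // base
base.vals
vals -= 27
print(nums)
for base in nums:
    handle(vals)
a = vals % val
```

10

Transformed code:
r = 17
log(base)
r = nums
log(r)
if 8 < r:
    a = 19 % (base + val)
a *= nums % 33
base = 21 // base
base.vals
r -= 27
print(nums)
for base in nums:
    handle(r)
a = r % val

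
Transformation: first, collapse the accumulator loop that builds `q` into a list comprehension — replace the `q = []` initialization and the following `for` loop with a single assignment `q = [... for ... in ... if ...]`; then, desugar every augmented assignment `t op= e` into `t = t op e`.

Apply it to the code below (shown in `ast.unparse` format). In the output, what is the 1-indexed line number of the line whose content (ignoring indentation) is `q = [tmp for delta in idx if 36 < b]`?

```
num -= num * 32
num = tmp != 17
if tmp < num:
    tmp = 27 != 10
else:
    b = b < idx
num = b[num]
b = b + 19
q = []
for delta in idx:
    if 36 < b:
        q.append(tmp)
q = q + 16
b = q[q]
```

9

Transformed code:
num = num - num * 32
num = tmp != 17
if tmp < num:
    tmp = 27 != 10
else:
    b = b < idx
num = b[num]
b = b + 19
q = [tmp for delta in idx if 36 < b]
q = q + 16
b = q[q]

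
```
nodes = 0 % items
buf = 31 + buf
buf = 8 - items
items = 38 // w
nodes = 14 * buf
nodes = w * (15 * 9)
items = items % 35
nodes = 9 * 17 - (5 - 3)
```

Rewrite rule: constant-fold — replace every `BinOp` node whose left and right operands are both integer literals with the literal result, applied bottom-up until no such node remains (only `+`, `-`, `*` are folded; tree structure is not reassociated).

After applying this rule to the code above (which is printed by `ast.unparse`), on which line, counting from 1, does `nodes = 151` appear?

8

Transformed code:
nodes = 0 % items
buf = 31 + buf
buf = 8 - items
items = 38 // w
nodes = 14 * buf
nodes = w * 135
items = items % 35
nodes = 151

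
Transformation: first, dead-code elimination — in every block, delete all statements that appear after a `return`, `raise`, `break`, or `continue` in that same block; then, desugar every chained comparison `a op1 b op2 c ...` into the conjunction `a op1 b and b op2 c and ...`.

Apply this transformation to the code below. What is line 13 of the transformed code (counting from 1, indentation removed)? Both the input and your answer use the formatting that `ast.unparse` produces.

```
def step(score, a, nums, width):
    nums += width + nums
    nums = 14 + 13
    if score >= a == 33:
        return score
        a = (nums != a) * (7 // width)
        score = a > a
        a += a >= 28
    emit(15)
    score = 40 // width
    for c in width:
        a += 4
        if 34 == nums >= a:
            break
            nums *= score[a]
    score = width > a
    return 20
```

return 20

Transformed code:
def step(score, a, nums, width):
    nums += width + nums
    nums = 14 + 13
    if score >= a and a == 33:
        return score
    emit(15)
    score = 40 // width
    for c in width:
        a += 4
        if 34 == nums and nums >= a:
            break
    score = width > a
    return 20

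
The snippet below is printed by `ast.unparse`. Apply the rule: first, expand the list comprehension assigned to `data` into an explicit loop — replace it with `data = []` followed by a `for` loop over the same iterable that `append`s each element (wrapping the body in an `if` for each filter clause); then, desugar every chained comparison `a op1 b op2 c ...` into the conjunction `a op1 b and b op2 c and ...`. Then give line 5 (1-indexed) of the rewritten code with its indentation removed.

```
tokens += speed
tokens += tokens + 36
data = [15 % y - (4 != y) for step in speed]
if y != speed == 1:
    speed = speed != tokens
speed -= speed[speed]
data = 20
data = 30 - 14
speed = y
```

Transformed code:
tokens += speed
tokens += tokens + 36
data = []
for step in speed:
    data.append(15 % y - (4 != y))
if y != speed and speed == 1:
    speed = speed != tokens
speed -= speed[speed]
data = 20
data = 30 - 14
speed = y

data.append(15 % y - (4 != y))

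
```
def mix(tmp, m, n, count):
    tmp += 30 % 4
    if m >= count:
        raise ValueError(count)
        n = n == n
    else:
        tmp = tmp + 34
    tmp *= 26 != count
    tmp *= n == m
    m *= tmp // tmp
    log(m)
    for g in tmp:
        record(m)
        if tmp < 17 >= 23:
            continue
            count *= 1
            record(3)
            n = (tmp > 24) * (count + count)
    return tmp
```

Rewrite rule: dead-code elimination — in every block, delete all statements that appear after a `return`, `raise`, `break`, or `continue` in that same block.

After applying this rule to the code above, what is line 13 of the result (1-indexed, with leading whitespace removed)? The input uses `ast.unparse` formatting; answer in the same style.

if tmp < 17 >= 23:

Transformed code:
def mix(tmp, m, n, count):
    tmp += 30 % 4
    if m >= count:
        raise ValueError(count)
    else:
        tmp = tmp + 34
    tmp *= 26 != count
    tmp *= n == m
    m *= tmp // tmp
    log(m)
    for g in tmp:
        record(m)
        if tmp < 17 >= 23:
            continue
    return tmp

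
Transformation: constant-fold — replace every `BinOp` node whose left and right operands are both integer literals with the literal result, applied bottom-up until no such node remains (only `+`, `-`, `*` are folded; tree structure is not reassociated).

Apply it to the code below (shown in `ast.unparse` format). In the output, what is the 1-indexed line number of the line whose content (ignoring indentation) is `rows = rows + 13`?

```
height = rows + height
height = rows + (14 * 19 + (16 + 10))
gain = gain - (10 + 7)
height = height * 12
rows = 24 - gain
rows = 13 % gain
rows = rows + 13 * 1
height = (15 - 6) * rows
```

Transformed code:
height = rows + height
height = rows + 292
gain = gain - 17
height = height * 12
rows = 24 - gain
rows = 13 % gain
rows = rows + 13
height = 9 * rows

7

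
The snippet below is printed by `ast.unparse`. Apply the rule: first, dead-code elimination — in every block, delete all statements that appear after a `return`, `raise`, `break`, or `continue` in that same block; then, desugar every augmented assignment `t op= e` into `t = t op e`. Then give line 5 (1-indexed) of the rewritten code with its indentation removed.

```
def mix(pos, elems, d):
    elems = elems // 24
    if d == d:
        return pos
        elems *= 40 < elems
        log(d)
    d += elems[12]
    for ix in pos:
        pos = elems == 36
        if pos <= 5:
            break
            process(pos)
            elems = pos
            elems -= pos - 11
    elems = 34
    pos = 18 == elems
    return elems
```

Transformed code:
def mix(pos, elems, d):
    elems = elems // 24
    if d == d:
        return pos
    d = d + elems[12]
    for ix in pos:
        pos = elems == 36
        if pos <= 5:
            break
    elems = 34
    pos = 18 == elems
    return elems

d = d + elems[12]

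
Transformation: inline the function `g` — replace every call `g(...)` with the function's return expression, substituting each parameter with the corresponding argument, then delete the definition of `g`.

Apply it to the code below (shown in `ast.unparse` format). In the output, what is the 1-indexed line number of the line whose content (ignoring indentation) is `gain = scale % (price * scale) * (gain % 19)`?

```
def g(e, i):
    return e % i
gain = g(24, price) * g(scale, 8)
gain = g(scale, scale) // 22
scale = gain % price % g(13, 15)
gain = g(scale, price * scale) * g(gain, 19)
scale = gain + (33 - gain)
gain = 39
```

4

Transformed code:
gain = 24 % price * (scale % 8)
gain = scale % scale // 22
scale = gain % price % (13 % 15)
gain = scale % (price * scale) * (gain % 19)
scale = gain + (33 - gain)
gain = 39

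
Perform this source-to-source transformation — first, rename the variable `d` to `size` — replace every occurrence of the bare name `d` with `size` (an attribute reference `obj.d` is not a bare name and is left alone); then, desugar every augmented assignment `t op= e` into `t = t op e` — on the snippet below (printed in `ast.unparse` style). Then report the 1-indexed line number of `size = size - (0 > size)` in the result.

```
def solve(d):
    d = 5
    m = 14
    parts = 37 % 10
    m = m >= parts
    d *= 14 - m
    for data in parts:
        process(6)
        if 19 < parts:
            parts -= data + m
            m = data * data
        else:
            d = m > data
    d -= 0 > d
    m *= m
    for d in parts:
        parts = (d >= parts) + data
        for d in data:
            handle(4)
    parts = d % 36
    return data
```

Transformed code:
def solve(size):
    size = 5
    m = 14
    parts = 37 % 10
    m = m >= parts
    size = size * (14 - m)
    for data in parts:
        process(6)
        if 19 < parts:
            parts = parts - (data + m)
            m = data * data
        else:
            size = m > data
    size = size - (0 > size)
    m = m * m
    for size in parts:
        parts = (size >= parts) + data
        for size in data:
            handle(4)
    parts = size % 36
    return data

14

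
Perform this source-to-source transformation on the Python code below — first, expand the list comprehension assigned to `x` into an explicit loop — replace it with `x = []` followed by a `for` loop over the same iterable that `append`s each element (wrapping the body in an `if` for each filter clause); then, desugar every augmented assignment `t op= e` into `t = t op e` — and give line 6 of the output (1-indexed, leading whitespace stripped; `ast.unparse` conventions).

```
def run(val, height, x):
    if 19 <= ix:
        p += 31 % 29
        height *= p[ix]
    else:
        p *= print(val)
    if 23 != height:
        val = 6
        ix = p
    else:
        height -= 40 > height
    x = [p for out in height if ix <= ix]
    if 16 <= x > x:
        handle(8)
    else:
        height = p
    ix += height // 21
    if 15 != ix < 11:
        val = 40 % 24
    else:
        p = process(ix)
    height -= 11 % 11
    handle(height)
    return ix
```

p = p * print(val)

Transformed code:
def run(val, height, x):
    if 19 <= ix:
        p = p + 31 % 29
        height = height * p[ix]
    else:
        p = p * print(val)
    if 23 != height:
        val = 6
        ix = p
    else:
        height = height - (40 > height)
    x = []
    for out in height:
        if ix <= ix:
            x.append(p)
    if 16 <= x > x:
        handle(8)
    else:
        height = p
    ix = ix + height // 21
    if 15 != ix < 11:
        val = 40 % 24
    else:
        p = process(ix)
    height = height - 11 % 11
    handle(height)
    return ix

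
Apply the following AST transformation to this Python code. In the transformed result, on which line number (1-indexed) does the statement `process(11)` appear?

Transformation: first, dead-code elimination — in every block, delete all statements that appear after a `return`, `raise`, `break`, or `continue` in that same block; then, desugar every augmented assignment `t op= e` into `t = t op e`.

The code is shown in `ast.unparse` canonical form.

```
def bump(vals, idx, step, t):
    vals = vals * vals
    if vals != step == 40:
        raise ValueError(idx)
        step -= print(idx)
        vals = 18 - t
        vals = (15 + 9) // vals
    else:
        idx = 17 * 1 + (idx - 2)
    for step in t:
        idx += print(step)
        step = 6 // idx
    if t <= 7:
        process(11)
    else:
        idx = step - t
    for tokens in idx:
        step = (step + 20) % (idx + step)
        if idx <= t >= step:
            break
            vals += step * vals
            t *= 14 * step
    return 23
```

11

Transformed code:
def bump(vals, idx, step, t):
    vals = vals * vals
    if vals != step == 40:
        raise ValueError(idx)
    else:
        idx = 17 * 1 + (idx - 2)
    for step in t:
        idx = idx + print(step)
        step = 6 // idx
    if t <= 7:
        process(11)
    else:
        idx = step - t
    for tokens in idx:
        step = (step + 20) % (idx + step)
        if idx <= t >= step:
            break
    return 23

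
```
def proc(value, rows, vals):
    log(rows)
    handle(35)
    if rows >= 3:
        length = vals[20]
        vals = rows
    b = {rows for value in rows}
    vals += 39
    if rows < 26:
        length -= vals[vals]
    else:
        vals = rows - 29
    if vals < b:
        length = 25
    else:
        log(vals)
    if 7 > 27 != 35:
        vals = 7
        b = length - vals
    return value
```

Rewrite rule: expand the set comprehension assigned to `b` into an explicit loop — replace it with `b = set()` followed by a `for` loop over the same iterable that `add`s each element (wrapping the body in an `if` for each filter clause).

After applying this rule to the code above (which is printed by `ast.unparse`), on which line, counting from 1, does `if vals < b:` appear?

Transformed code:
def proc(value, rows, vals):
    log(rows)
    handle(35)
    if rows >= 3:
        length = vals[20]
        vals = rows
    b = set()
    for value in rows:
        b.add(rows)
    vals += 39
    if rows < 26:
        length -= vals[vals]
    else:
        vals = rows - 29
    if vals < b:
        length = 25
    else:
        log(vals)
    if 7 > 27 != 35:
        vals = 7
        b = length - vals
    return value

15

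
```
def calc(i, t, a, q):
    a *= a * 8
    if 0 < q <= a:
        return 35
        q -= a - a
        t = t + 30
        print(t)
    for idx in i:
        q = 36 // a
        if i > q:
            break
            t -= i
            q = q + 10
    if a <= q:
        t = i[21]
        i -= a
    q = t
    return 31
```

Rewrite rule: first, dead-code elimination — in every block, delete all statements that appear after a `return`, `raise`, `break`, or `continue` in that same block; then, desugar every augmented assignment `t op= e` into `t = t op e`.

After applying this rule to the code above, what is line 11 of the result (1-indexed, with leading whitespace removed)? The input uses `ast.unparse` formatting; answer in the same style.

i = i - a

Transformed code:
def calc(i, t, a, q):
    a = a * (a * 8)
    if 0 < q <= a:
        return 35
    for idx in i:
        q = 36 // a
        if i > q:
            break
    if a <= q:
        t = i[21]
        i = i - a
    q = t
    return 31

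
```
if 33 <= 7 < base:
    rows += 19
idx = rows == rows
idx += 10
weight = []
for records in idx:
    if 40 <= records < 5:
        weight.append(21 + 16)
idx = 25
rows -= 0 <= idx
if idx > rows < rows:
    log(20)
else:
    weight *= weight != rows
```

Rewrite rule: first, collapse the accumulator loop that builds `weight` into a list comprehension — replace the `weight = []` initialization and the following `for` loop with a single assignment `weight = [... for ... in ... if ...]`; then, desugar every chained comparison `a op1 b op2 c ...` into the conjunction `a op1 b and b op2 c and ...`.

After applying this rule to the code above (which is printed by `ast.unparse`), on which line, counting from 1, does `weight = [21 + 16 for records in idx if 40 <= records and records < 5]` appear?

Transformed code:
if 33 <= 7 and 7 < base:
    rows += 19
idx = rows == rows
idx += 10
weight = [21 + 16 for records in idx if 40 <= records and records < 5]
idx = 25
rows -= 0 <= idx
if idx > rows and rows < rows:
    log(20)
else:
    weight *= weight != rows

5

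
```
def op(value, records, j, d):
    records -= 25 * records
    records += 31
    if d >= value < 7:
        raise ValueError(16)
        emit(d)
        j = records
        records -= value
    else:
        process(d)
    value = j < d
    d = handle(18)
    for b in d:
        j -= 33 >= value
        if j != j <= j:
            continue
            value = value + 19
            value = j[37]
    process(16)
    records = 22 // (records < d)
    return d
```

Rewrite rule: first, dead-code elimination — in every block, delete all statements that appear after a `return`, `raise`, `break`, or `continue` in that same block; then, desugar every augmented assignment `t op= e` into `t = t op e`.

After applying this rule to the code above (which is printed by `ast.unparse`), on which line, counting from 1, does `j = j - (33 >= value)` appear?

11

Transformed code:
def op(value, records, j, d):
    records = records - 25 * records
    records = records + 31
    if d >= value < 7:
        raise ValueError(16)
    else:
        process(d)
    value = j < d
    d = handle(18)
    for b in d:
        j = j - (33 >= value)
        if j != j <= j:
            continue
    process(16)
    records = 22 // (records < d)
    return d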